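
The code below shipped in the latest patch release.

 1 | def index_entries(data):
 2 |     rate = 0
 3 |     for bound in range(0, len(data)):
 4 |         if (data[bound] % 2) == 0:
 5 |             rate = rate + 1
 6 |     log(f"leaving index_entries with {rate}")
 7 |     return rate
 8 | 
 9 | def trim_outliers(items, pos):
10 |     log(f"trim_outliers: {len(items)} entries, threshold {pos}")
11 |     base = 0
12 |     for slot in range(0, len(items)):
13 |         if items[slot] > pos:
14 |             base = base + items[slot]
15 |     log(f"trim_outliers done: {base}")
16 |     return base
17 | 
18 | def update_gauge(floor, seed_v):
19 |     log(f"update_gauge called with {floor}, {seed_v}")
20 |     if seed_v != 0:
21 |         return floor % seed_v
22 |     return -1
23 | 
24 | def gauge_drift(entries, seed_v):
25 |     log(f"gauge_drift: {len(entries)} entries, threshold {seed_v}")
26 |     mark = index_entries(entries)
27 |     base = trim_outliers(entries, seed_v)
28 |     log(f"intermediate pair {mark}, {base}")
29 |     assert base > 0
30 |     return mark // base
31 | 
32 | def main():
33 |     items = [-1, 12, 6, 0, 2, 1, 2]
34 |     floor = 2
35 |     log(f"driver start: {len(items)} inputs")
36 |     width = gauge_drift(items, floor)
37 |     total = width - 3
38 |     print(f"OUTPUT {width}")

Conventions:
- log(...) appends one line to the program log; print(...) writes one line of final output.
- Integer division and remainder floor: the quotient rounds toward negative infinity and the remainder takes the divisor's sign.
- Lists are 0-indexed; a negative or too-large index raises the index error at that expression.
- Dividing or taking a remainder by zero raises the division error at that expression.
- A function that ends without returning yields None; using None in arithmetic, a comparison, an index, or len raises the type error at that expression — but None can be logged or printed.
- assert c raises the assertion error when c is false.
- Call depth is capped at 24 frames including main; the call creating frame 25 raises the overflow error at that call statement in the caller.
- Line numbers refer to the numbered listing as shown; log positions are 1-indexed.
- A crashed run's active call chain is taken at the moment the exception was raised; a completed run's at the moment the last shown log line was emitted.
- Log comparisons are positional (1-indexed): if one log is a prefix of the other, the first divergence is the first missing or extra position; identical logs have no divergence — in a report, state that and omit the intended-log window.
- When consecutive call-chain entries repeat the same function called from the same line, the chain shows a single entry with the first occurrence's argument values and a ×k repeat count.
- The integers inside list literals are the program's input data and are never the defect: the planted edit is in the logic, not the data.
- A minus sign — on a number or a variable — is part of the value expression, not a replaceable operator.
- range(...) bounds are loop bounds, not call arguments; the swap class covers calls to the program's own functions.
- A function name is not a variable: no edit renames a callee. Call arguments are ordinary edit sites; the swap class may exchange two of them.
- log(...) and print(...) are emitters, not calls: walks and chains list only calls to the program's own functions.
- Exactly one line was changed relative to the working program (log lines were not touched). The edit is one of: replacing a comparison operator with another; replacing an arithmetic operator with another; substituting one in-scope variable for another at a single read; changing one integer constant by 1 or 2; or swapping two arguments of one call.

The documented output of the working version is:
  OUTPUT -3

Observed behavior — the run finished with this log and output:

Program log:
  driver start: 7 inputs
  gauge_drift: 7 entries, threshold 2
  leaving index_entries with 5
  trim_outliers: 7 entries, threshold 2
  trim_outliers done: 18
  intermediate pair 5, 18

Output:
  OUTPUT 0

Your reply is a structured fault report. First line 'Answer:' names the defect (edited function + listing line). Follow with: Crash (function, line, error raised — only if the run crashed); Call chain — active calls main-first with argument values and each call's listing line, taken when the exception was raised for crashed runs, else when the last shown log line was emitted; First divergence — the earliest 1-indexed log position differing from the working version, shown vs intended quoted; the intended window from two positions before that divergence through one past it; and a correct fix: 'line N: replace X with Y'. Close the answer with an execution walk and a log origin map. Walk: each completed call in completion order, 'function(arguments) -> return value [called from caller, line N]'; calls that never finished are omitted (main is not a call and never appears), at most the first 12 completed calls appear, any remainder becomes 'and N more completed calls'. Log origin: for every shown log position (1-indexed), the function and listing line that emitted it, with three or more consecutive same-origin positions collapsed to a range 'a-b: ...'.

Answer: the defect is in main at line 38.
Core observation: Log streams are identical — the defect surfaces only in the printed output.
Call chain: main -> gauge_drift([-1, 12, 6, 0, 2, 1, 2], 2) (called at line 36).
First divergence: there is none — every log position agrees.
Execution walk:
  index_entries([-1, 12, 6, 0, 2, 1, 2]) -> 5  [called from gauge_drift, line 26]
  trim_outliers([-1, 12, 6, 0, 2, 1, 2], 2) -> 18  [called from gauge_drift, line 27]
  gauge_drift([-1, 12, 6, 0, 2, 1, 2], 2) -> 0  [called from main, line 36]
Origin of each log line:
  1: logged in main at line 35
  2: logged in gauge_drift at line 25
  3: logged in index_entries at line 6
  4: logged in trim_outliers at line 10
  5: logged in trim_outliers at line 15
  6: logged in gauge_drift at line 28
A correct fix: line 38: replace `width` with `total`.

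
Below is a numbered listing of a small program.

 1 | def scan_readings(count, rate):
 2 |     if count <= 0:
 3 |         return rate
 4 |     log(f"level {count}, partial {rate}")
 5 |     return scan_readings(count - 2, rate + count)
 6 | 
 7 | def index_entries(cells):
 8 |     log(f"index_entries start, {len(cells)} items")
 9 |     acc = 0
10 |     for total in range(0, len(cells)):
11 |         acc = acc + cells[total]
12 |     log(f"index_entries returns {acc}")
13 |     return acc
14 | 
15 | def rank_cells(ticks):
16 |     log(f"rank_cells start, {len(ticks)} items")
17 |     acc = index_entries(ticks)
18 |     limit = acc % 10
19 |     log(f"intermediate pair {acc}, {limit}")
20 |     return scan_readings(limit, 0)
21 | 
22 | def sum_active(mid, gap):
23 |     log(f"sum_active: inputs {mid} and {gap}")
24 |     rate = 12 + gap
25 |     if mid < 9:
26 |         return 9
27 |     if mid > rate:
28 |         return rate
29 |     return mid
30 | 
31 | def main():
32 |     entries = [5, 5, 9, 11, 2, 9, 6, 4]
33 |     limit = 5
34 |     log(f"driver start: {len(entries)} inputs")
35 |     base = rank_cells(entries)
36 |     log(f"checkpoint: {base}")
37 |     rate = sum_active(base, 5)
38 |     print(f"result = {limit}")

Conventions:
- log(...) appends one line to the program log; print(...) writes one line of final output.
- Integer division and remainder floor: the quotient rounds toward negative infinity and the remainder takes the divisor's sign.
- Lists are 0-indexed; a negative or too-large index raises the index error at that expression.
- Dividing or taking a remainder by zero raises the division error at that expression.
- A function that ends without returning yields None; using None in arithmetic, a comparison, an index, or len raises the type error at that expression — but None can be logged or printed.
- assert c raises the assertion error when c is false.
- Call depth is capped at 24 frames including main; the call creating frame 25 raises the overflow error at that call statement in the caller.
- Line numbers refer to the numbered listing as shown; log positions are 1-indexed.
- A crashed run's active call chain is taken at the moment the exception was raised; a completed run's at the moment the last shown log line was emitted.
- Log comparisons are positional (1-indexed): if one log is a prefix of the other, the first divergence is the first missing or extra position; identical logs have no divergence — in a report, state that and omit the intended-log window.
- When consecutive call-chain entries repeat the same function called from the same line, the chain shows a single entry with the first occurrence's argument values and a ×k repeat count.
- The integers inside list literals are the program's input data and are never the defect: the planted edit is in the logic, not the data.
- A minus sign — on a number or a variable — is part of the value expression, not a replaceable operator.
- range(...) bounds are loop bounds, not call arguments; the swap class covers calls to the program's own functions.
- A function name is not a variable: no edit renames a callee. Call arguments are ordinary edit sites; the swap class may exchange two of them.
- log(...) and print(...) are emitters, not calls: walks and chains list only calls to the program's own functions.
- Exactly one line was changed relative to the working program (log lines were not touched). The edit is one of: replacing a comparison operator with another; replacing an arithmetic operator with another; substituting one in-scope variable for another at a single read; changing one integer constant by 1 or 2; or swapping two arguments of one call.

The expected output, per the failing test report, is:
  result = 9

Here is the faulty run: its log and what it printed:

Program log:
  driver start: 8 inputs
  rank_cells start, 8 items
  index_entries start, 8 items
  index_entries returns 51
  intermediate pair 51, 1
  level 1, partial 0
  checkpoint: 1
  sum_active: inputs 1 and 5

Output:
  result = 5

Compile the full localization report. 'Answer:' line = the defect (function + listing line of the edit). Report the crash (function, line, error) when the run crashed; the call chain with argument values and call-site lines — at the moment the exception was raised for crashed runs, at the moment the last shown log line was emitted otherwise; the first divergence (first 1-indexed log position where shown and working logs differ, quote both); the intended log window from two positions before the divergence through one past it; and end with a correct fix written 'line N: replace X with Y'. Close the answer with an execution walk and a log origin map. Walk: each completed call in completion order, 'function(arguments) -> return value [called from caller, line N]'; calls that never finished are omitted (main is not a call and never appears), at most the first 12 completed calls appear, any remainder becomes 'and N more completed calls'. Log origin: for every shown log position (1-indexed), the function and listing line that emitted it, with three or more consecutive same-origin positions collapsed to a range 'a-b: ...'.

Answer: the defect is in main at line 38.
Key fact: The two runs log identically and part ways only at the printed values.
Call chain: main -> sum_active(1, 5) (called at line 37).
First divergence: there is none — every log position agrees.
Execution walk:
  index_entries([5, 5, 9, 11, 2, 9, 6, 4]) -> 51  [called from rank_cells, line 17]
  scan_readings(-1, 1) -> 1  [called from scan_readings, line 5]
  scan_readings(1, 0) -> 1  [called from rank_cells, line 20]
  rank_cells([5, 5, 9, 11, 2, 9, 6, 4]) -> 1  [called from main, line 35]
  sum_active(1, 5) -> 9  [called from main, line 37]
Log line origins:
  1: emitted by main (line 34)
  2: emitted by rank_cells (line 16)
  3: emitted by index_entries (line 8)
  4: emitted by index_entries (line 12)
  5: emitted by rank_cells (line 19)
  6: emitted by scan_readings (line 4)
  7: emitted by main (line 36)
  8: emitted by sum_active (line 23)
A correct fix: line 38: replace `limit` with `rate`.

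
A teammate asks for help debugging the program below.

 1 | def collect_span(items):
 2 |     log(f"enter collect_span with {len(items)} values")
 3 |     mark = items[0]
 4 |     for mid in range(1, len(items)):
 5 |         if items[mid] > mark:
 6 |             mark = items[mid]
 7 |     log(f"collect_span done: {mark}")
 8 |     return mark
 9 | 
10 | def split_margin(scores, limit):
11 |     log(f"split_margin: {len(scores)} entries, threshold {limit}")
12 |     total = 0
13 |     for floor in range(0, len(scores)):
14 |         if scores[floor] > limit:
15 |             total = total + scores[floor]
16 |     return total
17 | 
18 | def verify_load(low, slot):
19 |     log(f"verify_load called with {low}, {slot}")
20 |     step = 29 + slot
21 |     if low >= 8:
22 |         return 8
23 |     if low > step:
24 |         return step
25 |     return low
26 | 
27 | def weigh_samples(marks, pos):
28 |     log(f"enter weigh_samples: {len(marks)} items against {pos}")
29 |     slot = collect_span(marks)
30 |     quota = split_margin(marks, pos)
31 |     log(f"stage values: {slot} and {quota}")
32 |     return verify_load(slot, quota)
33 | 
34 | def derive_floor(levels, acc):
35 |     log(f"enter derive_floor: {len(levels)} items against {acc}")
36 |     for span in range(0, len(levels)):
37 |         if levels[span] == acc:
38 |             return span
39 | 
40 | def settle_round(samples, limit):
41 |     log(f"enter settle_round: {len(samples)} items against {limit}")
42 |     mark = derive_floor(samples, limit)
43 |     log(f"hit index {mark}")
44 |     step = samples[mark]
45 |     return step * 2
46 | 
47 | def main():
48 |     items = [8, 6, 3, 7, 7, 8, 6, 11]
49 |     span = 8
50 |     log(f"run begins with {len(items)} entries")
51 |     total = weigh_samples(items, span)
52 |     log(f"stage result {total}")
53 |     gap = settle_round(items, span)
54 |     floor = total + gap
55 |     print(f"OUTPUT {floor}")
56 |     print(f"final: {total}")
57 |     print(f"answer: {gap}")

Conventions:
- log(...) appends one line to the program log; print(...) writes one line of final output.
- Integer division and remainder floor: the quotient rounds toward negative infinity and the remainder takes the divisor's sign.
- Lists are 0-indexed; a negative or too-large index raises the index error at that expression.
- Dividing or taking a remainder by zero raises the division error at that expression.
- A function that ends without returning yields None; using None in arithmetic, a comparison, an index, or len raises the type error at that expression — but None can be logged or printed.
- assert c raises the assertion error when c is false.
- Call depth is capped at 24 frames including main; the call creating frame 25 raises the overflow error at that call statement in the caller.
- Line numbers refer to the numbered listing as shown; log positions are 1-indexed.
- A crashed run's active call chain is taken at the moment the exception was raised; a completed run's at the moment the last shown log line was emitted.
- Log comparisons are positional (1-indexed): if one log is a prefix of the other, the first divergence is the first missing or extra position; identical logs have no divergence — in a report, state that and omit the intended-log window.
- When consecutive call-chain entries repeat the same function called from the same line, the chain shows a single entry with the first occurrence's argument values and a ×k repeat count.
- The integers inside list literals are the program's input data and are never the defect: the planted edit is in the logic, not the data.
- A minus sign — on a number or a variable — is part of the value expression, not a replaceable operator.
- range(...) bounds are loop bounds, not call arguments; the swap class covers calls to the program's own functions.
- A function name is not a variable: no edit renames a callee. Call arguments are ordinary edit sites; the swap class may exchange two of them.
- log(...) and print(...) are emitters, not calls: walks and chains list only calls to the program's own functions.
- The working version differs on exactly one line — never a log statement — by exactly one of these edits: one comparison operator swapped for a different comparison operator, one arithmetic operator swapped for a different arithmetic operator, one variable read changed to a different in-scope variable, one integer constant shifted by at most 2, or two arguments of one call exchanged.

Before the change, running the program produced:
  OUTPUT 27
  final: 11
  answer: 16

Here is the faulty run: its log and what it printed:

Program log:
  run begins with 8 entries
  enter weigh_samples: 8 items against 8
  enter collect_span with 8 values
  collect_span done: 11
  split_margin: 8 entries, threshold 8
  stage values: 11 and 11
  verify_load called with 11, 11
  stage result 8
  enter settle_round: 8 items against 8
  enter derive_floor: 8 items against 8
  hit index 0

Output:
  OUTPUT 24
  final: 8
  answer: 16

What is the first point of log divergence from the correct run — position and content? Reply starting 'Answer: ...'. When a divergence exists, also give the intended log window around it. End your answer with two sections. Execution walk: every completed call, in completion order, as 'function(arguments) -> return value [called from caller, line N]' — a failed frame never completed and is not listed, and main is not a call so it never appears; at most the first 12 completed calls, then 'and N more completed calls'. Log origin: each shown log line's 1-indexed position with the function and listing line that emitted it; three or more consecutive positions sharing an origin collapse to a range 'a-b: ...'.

Answer: position 8 — shown 'stage result 8', intended 'stage result 11'.
Intended log window:
  6: stage values: 11 and 11
  7: verify_load called with 11, 11
  8: stage result 11
  9: enter settle_round: 8 items against 8
Execution walk:
  collect_span([8, 6, 3, 7, 7, 8, 6, 11]) -> 11  [called from weigh_samples, line 29]
  split_margin([8, 6, 3, 7, 7, 8, 6, 11], 8) -> 11  [called from weigh_samples, line 30]
  verify_load(11, 11) -> 8  [called from weigh_samples, line 32]
  weigh_samples([8, 6, 3, 7, 7, 8, 6, 11], 8) -> 8  [called from main, line 51]
  derive_floor([8, 6, 3, 7, 7, 8, 6, 11], 8) -> 0  [called from settle_round, line 42]
  settle_round([8, 6, 3, 7, 7, 8, 6, 11], 8) -> 16  [called from main, line 53]
Origin of each log line:
  1: from main, line 50
  2: from weigh_samples, line 28
  3: from collect_span, line 2
  4: from collect_span, line 7
  5: from split_margin, line 11
  6: from weigh_samples, line 31
  7: from verify_load, line 19
  8: from main, line 52
  9: from settle_round, line 41
  10: from derive_floor, line 35
  11: from settle_round, line 43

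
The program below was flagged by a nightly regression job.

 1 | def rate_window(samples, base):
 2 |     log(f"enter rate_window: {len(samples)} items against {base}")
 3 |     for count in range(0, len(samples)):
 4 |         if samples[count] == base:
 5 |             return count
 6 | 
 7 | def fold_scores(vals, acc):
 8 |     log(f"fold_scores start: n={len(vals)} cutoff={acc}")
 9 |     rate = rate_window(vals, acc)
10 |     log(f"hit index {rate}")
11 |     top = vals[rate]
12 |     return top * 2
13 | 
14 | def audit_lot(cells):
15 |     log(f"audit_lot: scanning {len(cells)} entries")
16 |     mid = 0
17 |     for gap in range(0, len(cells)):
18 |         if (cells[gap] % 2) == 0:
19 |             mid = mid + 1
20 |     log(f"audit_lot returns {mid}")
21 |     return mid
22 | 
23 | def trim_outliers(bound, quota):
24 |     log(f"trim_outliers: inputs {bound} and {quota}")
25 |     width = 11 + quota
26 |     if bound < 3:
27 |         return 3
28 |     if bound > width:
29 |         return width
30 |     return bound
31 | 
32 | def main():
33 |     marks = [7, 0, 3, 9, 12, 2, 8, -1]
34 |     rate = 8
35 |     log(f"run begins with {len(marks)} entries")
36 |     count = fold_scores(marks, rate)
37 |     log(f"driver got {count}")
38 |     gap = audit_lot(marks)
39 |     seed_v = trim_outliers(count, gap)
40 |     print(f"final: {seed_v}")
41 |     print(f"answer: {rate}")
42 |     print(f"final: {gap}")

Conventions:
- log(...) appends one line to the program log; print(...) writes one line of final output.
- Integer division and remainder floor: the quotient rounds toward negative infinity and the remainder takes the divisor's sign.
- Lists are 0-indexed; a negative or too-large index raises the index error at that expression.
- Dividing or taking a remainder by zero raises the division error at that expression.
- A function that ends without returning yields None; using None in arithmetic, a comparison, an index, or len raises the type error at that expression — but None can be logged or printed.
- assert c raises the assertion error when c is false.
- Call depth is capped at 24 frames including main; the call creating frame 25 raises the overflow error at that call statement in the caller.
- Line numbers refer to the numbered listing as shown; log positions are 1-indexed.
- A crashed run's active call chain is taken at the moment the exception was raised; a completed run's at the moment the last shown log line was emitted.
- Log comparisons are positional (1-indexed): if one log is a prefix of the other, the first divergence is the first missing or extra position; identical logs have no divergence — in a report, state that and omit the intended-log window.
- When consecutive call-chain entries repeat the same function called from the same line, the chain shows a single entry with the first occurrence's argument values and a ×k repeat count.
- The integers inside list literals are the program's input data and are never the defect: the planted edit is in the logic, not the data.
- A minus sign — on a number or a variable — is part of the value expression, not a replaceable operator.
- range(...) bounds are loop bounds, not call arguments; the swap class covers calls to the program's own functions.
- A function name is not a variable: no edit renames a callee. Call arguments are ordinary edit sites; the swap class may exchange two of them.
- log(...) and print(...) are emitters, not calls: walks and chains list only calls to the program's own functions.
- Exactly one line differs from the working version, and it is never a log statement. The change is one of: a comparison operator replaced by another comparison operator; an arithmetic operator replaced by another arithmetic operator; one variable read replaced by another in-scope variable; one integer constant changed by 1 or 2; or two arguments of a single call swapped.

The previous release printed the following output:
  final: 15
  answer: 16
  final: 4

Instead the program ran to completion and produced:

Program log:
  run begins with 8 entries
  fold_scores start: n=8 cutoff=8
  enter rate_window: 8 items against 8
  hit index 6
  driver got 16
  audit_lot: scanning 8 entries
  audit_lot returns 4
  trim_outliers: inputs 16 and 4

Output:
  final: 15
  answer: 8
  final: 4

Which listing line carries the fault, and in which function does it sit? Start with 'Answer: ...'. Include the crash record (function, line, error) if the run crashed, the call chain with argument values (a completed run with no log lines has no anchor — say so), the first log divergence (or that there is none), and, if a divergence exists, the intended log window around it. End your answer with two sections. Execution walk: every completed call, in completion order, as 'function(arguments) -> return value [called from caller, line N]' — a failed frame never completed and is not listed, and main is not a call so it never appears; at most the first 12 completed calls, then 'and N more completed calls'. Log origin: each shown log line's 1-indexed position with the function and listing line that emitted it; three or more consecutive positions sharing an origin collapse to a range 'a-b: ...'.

Answer: the defect is in main at line 41.
Key observation: The two runs log identically and part ways only at the printed values.
Call chain: main -> trim_outliers(16, 4) (called at line 39).
First divergence: there is none — every log position agrees.
Execution walk:
  rate_window([7, 0, 3, 9, 12, 2, 8, -1], 8) -> 6  [called from fold_scores, line 9]
  fold_scores([7, 0, 3, 9, 12, 2, 8, -1], 8) -> 16  [called from main, line 36]
  audit_lot([7, 0, 3, 9, 12, 2, 8, -1]) -> 4  [called from main, line 38]
  trim_outliers(16, 4) -> 15  [called from main, line 39]
Log origin:
  1: emitted by main (line 35)
  2: emitted by fold_scores (line 8)
  3: emitted by rate_window (line 2)
  4: emitted by fold_scores (line 10)
  5: emitted by main (line 37)
  6: emitted by audit_lot (line 15)
  7: emitted by audit_lot (line 20)
  8: emitted by trim_outliers (line 24)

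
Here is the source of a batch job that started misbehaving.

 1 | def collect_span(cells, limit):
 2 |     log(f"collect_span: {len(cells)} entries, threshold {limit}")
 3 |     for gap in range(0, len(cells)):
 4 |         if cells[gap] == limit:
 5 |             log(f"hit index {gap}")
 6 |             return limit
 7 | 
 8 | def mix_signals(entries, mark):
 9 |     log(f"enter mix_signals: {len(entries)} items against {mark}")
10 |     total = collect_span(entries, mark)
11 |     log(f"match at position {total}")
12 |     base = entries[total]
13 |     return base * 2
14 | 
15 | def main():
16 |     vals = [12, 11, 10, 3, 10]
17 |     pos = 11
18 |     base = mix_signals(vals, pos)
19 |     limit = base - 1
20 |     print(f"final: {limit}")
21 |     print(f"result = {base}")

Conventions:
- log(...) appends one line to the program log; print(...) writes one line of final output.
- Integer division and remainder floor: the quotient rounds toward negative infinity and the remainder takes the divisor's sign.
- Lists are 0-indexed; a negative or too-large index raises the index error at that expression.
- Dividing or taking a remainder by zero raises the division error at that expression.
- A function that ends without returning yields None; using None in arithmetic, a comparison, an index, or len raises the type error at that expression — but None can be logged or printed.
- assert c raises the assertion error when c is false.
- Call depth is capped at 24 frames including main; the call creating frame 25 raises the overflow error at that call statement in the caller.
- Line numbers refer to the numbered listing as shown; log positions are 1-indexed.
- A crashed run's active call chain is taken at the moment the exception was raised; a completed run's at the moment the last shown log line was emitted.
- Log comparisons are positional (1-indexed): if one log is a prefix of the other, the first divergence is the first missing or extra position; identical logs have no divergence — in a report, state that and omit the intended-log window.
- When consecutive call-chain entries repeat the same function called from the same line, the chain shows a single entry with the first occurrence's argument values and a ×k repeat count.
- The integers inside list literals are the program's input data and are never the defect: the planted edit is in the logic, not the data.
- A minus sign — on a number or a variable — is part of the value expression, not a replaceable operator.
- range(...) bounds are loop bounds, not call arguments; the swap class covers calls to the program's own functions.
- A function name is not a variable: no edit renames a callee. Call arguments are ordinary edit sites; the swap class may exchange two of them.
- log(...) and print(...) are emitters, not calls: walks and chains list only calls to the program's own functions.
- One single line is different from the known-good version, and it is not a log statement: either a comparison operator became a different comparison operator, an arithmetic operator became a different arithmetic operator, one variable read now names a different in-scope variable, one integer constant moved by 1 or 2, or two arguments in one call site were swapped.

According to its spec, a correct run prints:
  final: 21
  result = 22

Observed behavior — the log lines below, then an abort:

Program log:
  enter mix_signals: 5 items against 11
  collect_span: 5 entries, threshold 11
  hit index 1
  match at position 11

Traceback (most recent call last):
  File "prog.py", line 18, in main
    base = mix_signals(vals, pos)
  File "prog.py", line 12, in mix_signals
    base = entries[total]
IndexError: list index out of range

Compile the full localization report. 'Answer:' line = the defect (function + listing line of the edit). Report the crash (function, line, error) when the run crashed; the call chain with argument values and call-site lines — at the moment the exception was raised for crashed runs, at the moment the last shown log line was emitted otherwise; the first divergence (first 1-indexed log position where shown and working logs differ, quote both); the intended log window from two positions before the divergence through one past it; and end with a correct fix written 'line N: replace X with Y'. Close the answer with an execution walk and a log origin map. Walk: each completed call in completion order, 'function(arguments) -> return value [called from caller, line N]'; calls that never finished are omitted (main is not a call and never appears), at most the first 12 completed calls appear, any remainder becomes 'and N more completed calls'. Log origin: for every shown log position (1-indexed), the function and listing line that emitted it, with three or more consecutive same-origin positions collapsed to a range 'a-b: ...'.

Answer: the defect is in collect_span at line 6.
The tell: Position 4 is the first bad log line: 'match at position 11' should read 'match at position 1'.
Crash: mix_signals, line 12, IndexError.
Call chain: main -> mix_signals([12, 11, 10, 3, 10], 11) (called at line 18).
First divergence: at position 4 the run shows 'match at position 11' where the working version logs 'match at position 1'.
Intended log window:
  2: collect_span: 5 entries, threshold 11
  3: hit index 1
  4: match at position 1
Execution walk:
  collect_span([12, 11, 10, 3, 10], 11) -> 11  [called from mix_signals, line 10]
Log origins:
  1 — mix_signals, line 9
  2 — collect_span, line 2
  3 — collect_span, line 5
  4 — mix_signals, line 11
A correct fix: line 6: replace `limit` with `gap`.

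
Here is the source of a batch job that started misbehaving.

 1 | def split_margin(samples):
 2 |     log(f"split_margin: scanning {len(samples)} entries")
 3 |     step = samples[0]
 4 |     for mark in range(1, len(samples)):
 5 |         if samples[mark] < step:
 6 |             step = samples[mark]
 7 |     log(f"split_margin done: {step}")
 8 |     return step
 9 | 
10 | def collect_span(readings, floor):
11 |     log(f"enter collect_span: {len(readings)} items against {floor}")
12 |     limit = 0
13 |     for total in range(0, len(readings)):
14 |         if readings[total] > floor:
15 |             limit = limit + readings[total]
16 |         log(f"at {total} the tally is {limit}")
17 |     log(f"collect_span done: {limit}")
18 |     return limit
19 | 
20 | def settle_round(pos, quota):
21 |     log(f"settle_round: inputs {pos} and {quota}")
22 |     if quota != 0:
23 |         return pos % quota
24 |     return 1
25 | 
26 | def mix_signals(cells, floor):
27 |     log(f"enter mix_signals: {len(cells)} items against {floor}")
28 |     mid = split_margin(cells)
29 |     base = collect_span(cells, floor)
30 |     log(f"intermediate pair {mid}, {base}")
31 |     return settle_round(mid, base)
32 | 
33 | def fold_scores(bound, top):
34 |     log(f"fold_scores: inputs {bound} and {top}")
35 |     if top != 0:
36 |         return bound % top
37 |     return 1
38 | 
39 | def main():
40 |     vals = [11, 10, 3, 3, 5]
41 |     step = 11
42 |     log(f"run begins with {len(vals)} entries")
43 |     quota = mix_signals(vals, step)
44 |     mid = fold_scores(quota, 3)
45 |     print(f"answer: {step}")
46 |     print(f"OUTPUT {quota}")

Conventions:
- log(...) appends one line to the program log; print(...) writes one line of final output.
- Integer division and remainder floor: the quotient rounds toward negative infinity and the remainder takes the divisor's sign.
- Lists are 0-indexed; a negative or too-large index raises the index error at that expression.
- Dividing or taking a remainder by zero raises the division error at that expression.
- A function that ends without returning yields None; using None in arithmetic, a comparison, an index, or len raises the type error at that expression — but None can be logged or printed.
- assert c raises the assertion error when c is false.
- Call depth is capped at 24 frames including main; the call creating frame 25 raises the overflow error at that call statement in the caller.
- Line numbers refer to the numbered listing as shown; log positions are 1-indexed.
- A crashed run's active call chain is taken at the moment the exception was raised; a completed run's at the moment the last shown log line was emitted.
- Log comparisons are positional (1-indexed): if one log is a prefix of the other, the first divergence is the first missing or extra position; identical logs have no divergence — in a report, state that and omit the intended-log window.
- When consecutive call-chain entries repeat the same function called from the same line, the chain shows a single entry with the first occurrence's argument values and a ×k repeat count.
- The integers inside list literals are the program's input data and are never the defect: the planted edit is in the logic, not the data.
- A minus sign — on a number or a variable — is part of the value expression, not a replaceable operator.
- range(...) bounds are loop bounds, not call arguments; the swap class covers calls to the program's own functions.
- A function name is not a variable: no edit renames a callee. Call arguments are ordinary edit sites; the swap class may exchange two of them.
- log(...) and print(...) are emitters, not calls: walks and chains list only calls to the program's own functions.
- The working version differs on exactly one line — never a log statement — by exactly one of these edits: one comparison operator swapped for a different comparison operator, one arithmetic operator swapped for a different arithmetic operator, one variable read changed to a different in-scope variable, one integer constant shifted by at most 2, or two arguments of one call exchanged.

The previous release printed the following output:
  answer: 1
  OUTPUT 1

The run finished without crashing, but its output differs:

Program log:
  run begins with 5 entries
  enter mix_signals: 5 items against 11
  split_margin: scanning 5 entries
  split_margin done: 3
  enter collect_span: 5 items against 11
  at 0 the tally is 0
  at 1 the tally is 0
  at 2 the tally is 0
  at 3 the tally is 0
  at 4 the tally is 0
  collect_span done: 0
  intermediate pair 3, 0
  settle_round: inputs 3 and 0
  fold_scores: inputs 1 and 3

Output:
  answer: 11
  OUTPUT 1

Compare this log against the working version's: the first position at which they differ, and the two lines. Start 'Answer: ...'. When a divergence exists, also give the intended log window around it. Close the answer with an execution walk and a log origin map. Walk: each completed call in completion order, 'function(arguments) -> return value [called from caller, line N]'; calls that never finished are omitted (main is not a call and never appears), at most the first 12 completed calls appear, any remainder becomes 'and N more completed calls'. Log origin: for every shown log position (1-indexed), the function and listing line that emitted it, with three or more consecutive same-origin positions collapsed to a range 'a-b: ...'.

Answer: none; the two logs match at every position.
Execution walk:
  split_margin([11, 10, 3, 3, 5]) -> 3  [called from mix_signals, line 28]
  collect_span([11, 10, 3, 3, 5], 11) -> 0  [called from mix_signals, line 29]
  settle_round(3, 0) -> 1  [called from mix_signals, line 31]
  mix_signals([11, 10, 3, 3, 5], 11) -> 1  [called from main, line 43]
  fold_scores(1, 3) -> 1  [called from main, line 44]
Origin of each log line:
  1: logged in main at line 42
  2: logged in mix_signals at line 27
  3: logged in split_margin at line 2
  4: logged in split_margin at line 7
  5: logged in collect_span at line 11
  6-10: logged in collect_span at line 16
  11: logged in collect_span at line 17
  12: logged in mix_signals at line 30
  13: logged in settle_round at line 21
  14: logged in fold_scores at line 34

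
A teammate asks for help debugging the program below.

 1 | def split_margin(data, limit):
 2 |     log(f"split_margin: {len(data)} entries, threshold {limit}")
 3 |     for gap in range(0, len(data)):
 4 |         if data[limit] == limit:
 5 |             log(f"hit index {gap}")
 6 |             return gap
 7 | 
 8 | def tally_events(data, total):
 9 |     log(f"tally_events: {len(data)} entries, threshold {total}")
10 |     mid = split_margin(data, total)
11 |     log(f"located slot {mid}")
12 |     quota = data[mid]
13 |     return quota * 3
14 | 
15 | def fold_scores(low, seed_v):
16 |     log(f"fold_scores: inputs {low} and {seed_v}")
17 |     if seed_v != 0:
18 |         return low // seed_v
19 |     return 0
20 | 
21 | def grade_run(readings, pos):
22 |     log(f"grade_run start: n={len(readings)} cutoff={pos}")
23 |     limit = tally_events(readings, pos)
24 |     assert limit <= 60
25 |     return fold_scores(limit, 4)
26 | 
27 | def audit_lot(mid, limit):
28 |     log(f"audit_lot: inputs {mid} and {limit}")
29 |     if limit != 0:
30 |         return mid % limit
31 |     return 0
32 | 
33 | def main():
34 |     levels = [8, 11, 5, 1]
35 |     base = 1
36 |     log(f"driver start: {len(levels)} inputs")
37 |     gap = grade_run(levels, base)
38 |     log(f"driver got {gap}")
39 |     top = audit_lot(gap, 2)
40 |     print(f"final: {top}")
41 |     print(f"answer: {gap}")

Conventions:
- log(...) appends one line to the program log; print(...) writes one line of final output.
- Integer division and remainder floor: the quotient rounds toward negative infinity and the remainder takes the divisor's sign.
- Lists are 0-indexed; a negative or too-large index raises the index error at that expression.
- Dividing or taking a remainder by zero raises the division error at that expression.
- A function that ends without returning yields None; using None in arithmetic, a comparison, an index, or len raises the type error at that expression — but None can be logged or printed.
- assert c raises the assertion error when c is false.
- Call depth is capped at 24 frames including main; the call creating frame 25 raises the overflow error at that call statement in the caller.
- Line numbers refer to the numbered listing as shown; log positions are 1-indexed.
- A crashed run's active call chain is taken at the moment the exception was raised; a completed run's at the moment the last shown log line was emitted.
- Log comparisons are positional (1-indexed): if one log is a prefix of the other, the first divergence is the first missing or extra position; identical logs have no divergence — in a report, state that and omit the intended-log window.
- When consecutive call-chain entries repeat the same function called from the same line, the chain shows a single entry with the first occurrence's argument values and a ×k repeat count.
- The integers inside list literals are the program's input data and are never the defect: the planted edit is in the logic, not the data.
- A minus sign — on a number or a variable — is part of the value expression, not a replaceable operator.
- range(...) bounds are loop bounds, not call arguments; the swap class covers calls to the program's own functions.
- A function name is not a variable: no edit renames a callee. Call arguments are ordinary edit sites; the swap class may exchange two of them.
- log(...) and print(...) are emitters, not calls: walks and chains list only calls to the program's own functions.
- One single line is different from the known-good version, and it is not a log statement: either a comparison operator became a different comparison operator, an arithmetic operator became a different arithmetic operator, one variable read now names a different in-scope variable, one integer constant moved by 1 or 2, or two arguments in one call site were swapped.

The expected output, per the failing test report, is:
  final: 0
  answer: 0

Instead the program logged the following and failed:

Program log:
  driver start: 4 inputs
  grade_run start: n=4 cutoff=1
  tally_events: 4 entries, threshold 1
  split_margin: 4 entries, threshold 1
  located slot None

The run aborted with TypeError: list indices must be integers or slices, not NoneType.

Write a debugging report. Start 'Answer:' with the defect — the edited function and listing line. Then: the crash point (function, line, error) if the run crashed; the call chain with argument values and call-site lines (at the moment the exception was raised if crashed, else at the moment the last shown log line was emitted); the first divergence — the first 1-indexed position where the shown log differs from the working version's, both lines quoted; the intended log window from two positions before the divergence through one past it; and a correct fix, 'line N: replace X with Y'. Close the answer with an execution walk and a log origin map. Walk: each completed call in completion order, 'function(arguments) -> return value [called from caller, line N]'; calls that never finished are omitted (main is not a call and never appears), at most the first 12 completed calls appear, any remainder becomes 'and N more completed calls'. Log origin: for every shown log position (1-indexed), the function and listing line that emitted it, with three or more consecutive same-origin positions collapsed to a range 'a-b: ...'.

Answer: the defect is in split_margin at line 4.
Key observation: The earliest visible damage is log position 5 — 'located slot None' rather than the intended 'hit index 3'.
Crash: tally_events, line 12, TypeError.
Call chain: main -> grade_run([8, 11, 5, 1], 1) (called at line 37) -> tally_events([8, 11, 5, 1], 1) (called at line 23).
First divergence: position 5 — shown 'located slot None', intended 'hit index 3'.
Intended log window:
  3: tally_events: 4 entries, threshold 1
  4: split_margin: 4 entries, threshold 1
  5: hit index 3
  6: located slot 3
Execution walk:
  split_margin([8, 11, 5, 1], 1) -> None  [called from tally_events, line 10]
Log origin:
  1: from main, line 36
  2: from grade_run, line 22
  3: from tally_events, line 9
  4: from split_margin, line 2
  5: from tally_events, line 11
A correct fix: line 4: replace `data[limit]` with `data[gap]`.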